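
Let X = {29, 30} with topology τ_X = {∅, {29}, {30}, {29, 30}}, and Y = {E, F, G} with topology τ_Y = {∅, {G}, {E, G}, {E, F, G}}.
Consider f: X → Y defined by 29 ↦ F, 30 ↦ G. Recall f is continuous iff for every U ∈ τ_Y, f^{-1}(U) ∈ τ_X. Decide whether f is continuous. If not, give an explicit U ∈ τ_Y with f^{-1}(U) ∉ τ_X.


f IS continuous.

Compute f^{-1}(U) for each U ∈ τ_Y:
  U = ∅: f^{-1}(U) = ∅ ∈ τ_X ✓.
  U = {G}: f^{-1}(U) = {30} ∈ τ_X ✓.
  U = {E, G}: f^{-1}(U) = {30} ∈ τ_X ✓.
  U = {E, F, G}: f^{-1}(U) = {29, 30} ∈ τ_X ✓.
Every preimage lies in τ_X, so f IS continuous.


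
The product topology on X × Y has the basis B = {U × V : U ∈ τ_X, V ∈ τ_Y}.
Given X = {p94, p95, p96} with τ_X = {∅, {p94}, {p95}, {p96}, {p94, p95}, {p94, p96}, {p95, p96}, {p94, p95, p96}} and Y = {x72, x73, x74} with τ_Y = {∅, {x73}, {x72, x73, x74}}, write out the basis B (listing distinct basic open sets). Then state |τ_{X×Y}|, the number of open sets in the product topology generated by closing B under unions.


Basis B = {∅ × ∅, {p94} × {x73}, {p95} × {x73}, {p96} × {x73}, {p94, p95} × {x73}, {p94, p96} × {x73}, {p95, p96} × {x73}, {p94} × {x72, x73, x74}, {p94, p95, p96} × {x73}, {p95} × {x72, x73, x74}, {p96} × {x72, x73, x74}, {p94, p95} × {x72, x73, x74}, {p94, p96} × {x72, x73, x74}, {p95, p96} × {x72, x73, x74}, {p94, p95, p96} × {x72, x73, x74}}; |τ_{X×Y}| = 27.

Enumerate products U × V with U ∈ τ_X, V ∈ τ_Y (deduplicated):
  ∅ × ∅ = {} (∅)
  {p94} × {x73} = {(p94,x73)}
  {p95} × {x73} = {(p95,x73)}
  {p96} × {x73} = {(p96,x73)}
  {p94, p95} × {x73} = {(p94,x73), (p95,x73)}
  {p94, p96} × {x73} = {(p94,x73), (p96,x73)}
  {p95, p96} × {x73} = {(p95,x73), (p96,x73)}
  {p94} × {x72, x73, x74} = {(p94,x72), (p94,x73), (p94,x74)}
  {p94, p95, p96} × {x73} = {(p94,x73), (p95,x73), (p96,x73)}
  {p95} × {x72, x73, x74} = {(p95,x72), (p95,x73), (p95,x74)}
  {p96} × {x72, x73, x74} = {(p96,x72), (p96,x73), (p96,x74)}
  {p94, p95} × {x72, x73, x74} = {(p94,x72), (p94,x73), (p94,x74), (p95,x72), (p95,x73), (p95,x74)}
  {p94, p96} × {x72, x73, x74} = {(p94,x72), (p94,x73), (p94,x74), (p96,x72), (p96,x73), (p96,x74)}
  {p95, p96} × {x72, x73, x74} = {(p95,x72), (p95,x73), (p95,x74), (p96,x72), (p96,x73), (p96,x74)}
  {p94, p95, p96} × {x72, x73, x74} = {(p94,x72), (p94,x73), (p94,x74), (p95,x72), (p95,x73), (p95,x74), (p96,x72), (p96,x73), (p96,x74)}
These 15 distinct sets form the basis B.
Close under arbitrary unions to get τ_{X×Y}; counting gives |τ_{X×Y}| = 27.


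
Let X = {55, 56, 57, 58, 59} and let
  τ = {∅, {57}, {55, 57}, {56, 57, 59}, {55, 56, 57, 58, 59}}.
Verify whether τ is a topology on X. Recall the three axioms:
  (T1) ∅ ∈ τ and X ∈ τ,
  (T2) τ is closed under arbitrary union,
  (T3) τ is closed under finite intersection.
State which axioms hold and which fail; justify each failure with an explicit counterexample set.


τ is NOT a topology on X.

Axiom (T1): ∅ ∈ τ? Yes; X ∈ τ? Yes.
Axiom (T2/T3): check pairwise unions and intersections of members of τ.
Counterexample for (T2): {55, 57} ∪ {56, 57, 59} = {55, 56, 57, 59} ∉ τ. Therefore τ is NOT a topology.


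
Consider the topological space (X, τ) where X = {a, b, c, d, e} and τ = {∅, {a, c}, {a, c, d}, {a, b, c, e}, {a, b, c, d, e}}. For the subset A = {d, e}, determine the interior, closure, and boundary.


int(A) = ∅, cl(A) = {b, d, e}, ∂A = {b, d, e}.

Closed sets in (X, τ) are complements of opens:
  closed(X, τ) = {∅, {d}, {b, e}, {b, d, e}, {a, b, c, d, e}}.
int(A) = ⋃ {U ∈ τ : U ⊆ A}. Opens contained in A: ∅.
Taking the union of these: int(A) = ∅.
cl(A) = ⋂ {C closed : A ⊆ C}. Closed sets containing A: {b, d, e}, {a, b, c, d, e}.
Intersecting these: cl(A) = {b, d, e}.
∂A = cl(A) ∖ int(A) = {b, d, e} ∖ ∅ = {b, d, e}.


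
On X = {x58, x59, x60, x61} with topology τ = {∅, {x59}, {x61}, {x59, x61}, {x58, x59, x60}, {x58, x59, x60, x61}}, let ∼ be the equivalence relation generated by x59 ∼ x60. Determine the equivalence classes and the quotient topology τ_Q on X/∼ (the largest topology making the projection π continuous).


X/∼ = {[x58], [x59=x60], [x61]}; |τ_Q| = 4.

Equivalence classes: [x58], [x59=x60], [x61].
Quotient map π: X → X/∼ sends x58 ↦ [x58], x59 ↦ [x59=x60], x60 ↦ [x59=x60], x61 ↦ [x61].
For each subset V ⊆ X/∼, compute π^{-1}(V) ⊆ X and check whether π^{-1}(V) ∈ τ. V is open in τ_Q iff π^{-1}(V) ∈ τ.
  V = {}: π^{-1}(V) = ∅ ∈ τ ✓.
  V = {[x58]}: π^{-1}(V) = {x58} ∉ τ ✗.
  V = {[x59=x60]}: π^{-1}(V) = {x59, x60} ∉ τ ✗.
  V = {[x58], [x59=x60]}: π^{-1}(V) = {x58, x59, x60} ∈ τ ✓.
  V = {[x61]}: π^{-1}(V) = {x61} ∈ τ ✓.
  V = {[x58], [x61]}: π^{-1}(V) = {x58, x61} ∉ τ ✗.
  V = {[x59=x60], [x61]}: π^{-1}(V) = {x59, x60, x61} ∉ τ ✗.
  V = {[x58], [x59=x60], [x61]}: π^{-1}(V) = {x58, x59, x60, x61} ∈ τ ✓.
Open sets in the quotient: τ_Q = {{}, {[x58], [x59=x60]}, {[x61]}, {[x58], [x59=x60], [x61]}} (4 elements).


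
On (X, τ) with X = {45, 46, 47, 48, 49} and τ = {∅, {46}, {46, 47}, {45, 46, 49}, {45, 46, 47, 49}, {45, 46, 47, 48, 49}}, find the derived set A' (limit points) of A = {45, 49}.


A' = {45, 48, 49}

For each x ∈ X, list the open sets U ∈ τ with x ∈ U, then check whether U ∩ (A ∖ {x}) ≠ ∅ for every such U.
  x = 45: opens ∋ x are {45, 46, 49}, {45, 46, 47, 49}, {45, 46, 47, 48, 49}; each meets A ∖ {45}, so x IS a limit point.
  x = 46: open {46} ∋ x has {46} ∩ (A ∖ {46}) = ∅, so x is NOT a limit point.
  x = 47: open {46, 47} ∋ x has {46, 47} ∩ (A ∖ {47}) = ∅, so x is NOT a limit point.
  x = 48: opens ∋ x are {45, 46, 47, 48, 49}; each meets A ∖ {48}, so x IS a limit point.
  x = 49: opens ∋ x are {45, 46, 49}, {45, 46, 47, 49}, {45, 46, 47, 48, 49}; each meets A ∖ {49}, so x IS a limit point.
Collecting: A' = {45, 48, 49}.


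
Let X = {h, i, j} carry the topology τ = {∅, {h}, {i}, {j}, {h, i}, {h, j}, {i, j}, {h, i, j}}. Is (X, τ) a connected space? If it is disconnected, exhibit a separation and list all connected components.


(X, τ) is disconnected; components = [{h}, {i}, {j}].

Find clopen sets (U ∈ τ with X ∖ U ∈ τ):
  U = ∅, X ∖ U = {h, i, j} — both open, so U is clopen.
  U = {h}, X ∖ U = {i, j} — both open, so U is clopen.
  U = {i}, X ∖ U = {h, j} — both open, so U is clopen.
  U = {j}, X ∖ U = {h, i} — both open, so U is clopen.
  U = {h, i}, X ∖ U = {j} — both open, so U is clopen.
  U = {h, j}, X ∖ U = {i} — both open, so U is clopen.
  U = {i, j}, X ∖ U = {h} — both open, so U is clopen.
  U = {h, i, j}, X ∖ U = ∅ — both open, so U is clopen.
Nontrivial clopen(s) exist: e.g. {i, j}. So (X, τ) is disconnected.
Compute connected components by grouping points that agree on all clopens:
  component: {h}
  component: {i}
  component: {j}


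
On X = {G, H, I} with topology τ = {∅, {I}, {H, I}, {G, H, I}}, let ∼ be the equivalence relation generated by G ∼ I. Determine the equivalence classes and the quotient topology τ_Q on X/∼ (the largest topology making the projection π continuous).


X/∼ = {[G=I], [H]}; |τ_Q| = 2.

Equivalence classes: [G=I], [H].
Quotient map π: X → X/∼ sends G ↦ [G=I], H ↦ [H], I ↦ [G=I].
For each subset V ⊆ X/∼, compute π^{-1}(V) ⊆ X and check whether π^{-1}(V) ∈ τ. V is open in τ_Q iff π^{-1}(V) ∈ τ.
  V = {}: π^{-1}(V) = ∅ ∈ τ ✓.
  V = {[G=I]}: π^{-1}(V) = {G, I} ∉ τ ✗.
  V = {[H]}: π^{-1}(V) = {H} ∉ τ ✗.
  V = {[G=I], [H]}: π^{-1}(V) = {G, H, I} ∈ τ ✓.
Open sets in the quotient: τ_Q = {{}, {[G=I], [H]}} (2 elements).


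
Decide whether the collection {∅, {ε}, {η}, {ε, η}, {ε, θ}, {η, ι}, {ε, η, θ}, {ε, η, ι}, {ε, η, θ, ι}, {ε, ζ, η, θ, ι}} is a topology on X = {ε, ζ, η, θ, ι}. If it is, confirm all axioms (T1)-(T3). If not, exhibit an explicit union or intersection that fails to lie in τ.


τ IS a topology on X.

Axiom (T1): ∅ ∈ τ? Yes; X ∈ τ? Yes.
Axiom (T2/T3): check pairwise unions and intersections of members of τ.
All pairwise intersections and unions checked — each lies in τ. Therefore τ satisfies (T1), (T2), (T3): it IS a topology on X.


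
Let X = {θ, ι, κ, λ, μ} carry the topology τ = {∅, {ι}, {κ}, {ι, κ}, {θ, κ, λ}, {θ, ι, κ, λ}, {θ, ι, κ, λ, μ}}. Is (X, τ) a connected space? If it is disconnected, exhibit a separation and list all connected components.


(X, τ) is connected.

Find clopen sets (U ∈ τ with X ∖ U ∈ τ):
  U = ∅, X ∖ U = {θ, ι, κ, λ, μ} — both open, so U is clopen.
  U = {θ, ι, κ, λ, μ}, X ∖ U = ∅ — both open, so U is clopen.
Only trivial clopens (∅ and X) exist, so (X, τ) is connected.
Compute connected components by grouping points that agree on all clopens:
  component: {θ, ι, κ, λ, μ}


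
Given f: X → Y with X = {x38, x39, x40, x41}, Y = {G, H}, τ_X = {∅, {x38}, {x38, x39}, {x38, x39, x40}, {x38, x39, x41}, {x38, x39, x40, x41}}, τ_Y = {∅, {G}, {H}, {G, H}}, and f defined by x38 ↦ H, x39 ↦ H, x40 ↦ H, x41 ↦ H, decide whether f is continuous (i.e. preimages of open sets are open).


f IS continuous.

Compute f^{-1}(U) for each U ∈ τ_Y:
  U = ∅: f^{-1}(U) = ∅ ∈ τ_X ✓.
  U = {G}: f^{-1}(U) = ∅ ∈ τ_X ✓.
  U = {H}: f^{-1}(U) = {x38, x39, x40, x41} ∈ τ_X ✓.
  U = {G, H}: f^{-1}(U) = {x38, x39, x40, x41} ∈ τ_X ✓.
Every preimage lies in τ_X, so f IS continuous.


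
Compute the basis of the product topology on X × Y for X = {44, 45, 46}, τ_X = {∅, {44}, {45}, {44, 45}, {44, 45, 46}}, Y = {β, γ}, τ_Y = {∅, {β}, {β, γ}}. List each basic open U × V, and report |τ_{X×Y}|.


Basis B = {∅ × ∅, {44} × {β}, {45} × {β}, {44} × {β, γ}, {44, 45} × {β}, {45} × {β, γ}, {44, 45, 46} × {β}, {44, 45} × {β, γ}, {44, 45, 46} × {β, γ}}; |τ_{X×Y}| = 14.

Enumerate products U × V with U ∈ τ_X, V ∈ τ_Y (deduplicated):
  ∅ × ∅ = {} (∅)
  {44} × {β} = {(44,β)}
  {45} × {β} = {(45,β)}
  {44} × {β, γ} = {(44,β), (44,γ)}
  {44, 45} × {β} = {(44,β), (45,β)}
  {45} × {β, γ} = {(45,β), (45,γ)}
  {44, 45, 46} × {β} = {(44,β), (45,β), (46,β)}
  {44, 45} × {β, γ} = {(44,β), (44,γ), (45,β), (45,γ)}
  {44, 45, 46} × {β, γ} = {(44,β), (44,γ), (45,β), (45,γ), (46,β), (46,γ)}
These 9 distinct sets form the basis B.
Close under arbitrary unions to get τ_{X×Y}; counting gives |τ_{X×Y}| = 14.


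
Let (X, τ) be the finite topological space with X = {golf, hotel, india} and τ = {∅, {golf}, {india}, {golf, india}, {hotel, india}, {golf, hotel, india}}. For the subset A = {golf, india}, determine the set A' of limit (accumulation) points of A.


A' = {hotel}

For each x ∈ X, list the open sets U ∈ τ with x ∈ U, then check whether U ∩ (A ∖ {x}) ≠ ∅ for every such U.
  x = golf: open {golf} ∋ x has {golf} ∩ (A ∖ {golf}) = ∅, so x is NOT a limit point.
  x = hotel: opens ∋ x are {hotel, india}, {golf, hotel, india}; each meets A ∖ {hotel}, so x IS a limit point.
  x = india: open {india} ∋ x has {india} ∩ (A ∖ {india}) = ∅, so x is NOT a limit point.
Collecting: A' = {hotel}.


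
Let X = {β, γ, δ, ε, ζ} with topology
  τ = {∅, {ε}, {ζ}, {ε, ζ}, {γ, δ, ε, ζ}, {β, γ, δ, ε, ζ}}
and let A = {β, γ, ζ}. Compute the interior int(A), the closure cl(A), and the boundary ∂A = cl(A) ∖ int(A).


int(A) = {ζ}, cl(A) = {β, γ, δ, ζ}, ∂A = {β, γ, δ}.

Closed sets in (X, τ) are complements of opens:
  closed(X, τ) = {∅, {β}, {β, γ, δ}, {β, γ, δ, ε}, {β, γ, δ, ζ}, {β, γ, δ, ε, ζ}}.
int(A) = ⋃ {U ∈ τ : U ⊆ A}. Opens contained in A: ∅, {ζ}.
Taking the union of these: int(A) = {ζ}.
cl(A) = ⋂ {C closed : A ⊆ C}. Closed sets containing A: {β, γ, δ, ζ}, {β, γ, δ, ε, ζ}.
Intersecting these: cl(A) = {β, γ, δ, ζ}.
∂A = cl(A) ∖ int(A) = {β, γ, δ, ζ} ∖ {ζ} = {β, γ, δ}.


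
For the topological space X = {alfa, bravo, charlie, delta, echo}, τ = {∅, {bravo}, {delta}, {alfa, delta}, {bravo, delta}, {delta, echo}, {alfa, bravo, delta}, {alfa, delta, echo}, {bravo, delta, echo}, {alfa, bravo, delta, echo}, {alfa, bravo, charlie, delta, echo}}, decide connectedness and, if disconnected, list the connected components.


(X, τ) is connected.

Find clopen sets (U ∈ τ with X ∖ U ∈ τ):
  U = ∅, X ∖ U = {alfa, bravo, charlie, delta, echo} — both open, so U is clopen.
  U = {alfa, bravo, charlie, delta, echo}, X ∖ U = ∅ — both open, so U is clopen.
Only trivial clopens (∅ and X) exist, so (X, τ) is connected.
Compute connected components by grouping points that agree on all clopens:
  component: {alfa, bravo, charlie, delta, echo}


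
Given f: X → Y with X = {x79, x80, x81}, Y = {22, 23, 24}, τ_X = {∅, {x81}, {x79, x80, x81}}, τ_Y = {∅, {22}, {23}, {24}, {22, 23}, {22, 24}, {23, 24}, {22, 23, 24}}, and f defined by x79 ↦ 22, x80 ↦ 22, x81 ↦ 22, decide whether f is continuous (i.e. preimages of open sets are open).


f IS continuous.

Compute f^{-1}(U) for each U ∈ τ_Y:
  U = ∅: f^{-1}(U) = ∅ ∈ τ_X ✓.
  U = {22}: f^{-1}(U) = {x79, x80, x81} ∈ τ_X ✓.
  U = {23}: f^{-1}(U) = ∅ ∈ τ_X ✓.
  U = {24}: f^{-1}(U) = ∅ ∈ τ_X ✓.
  U = {22, 23}: f^{-1}(U) = {x79, x80, x81} ∈ τ_X ✓.
  U = {22, 24}: f^{-1}(U) = {x79, x80, x81} ∈ τ_X ✓.
  U = {23, 24}: f^{-1}(U) = ∅ ∈ τ_X ✓.
  U = {22, 23, 24}: f^{-1}(U) = {x79, x80, x81} ∈ τ_X ✓.
Every preimage lies in τ_X, so f IS continuous.


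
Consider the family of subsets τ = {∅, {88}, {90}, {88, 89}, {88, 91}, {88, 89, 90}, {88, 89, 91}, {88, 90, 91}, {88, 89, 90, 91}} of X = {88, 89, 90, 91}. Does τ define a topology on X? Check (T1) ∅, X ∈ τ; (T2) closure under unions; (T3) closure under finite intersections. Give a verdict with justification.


τ is NOT a topology on X.

Axiom (T1): ∅ ∈ τ? Yes; X ∈ τ? Yes.
Axiom (T2/T3): check pairwise unions and intersections of members of τ.
Counterexample for (T2): {88} ∪ {90} = {88, 90} ∉ τ. Therefore τ is NOT a topology.


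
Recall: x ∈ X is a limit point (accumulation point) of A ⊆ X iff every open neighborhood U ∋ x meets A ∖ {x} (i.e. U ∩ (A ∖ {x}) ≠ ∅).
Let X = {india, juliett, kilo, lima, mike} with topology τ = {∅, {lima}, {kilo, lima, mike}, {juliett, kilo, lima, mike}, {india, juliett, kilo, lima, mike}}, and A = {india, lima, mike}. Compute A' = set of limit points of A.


A' = {india, juliett, kilo, mike}

For each x ∈ X, list the open sets U ∈ τ with x ∈ U, then check whether U ∩ (A ∖ {x}) ≠ ∅ for every such U.
  x = india: opens ∋ x are {india, juliett, kilo, lima, mike}; each meets A ∖ {india}, so x IS a limit point.
  x = juliett: opens ∋ x are {juliett, kilo, lima, mike}, {india, juliett, kilo, lima, mike}; each meets A ∖ {juliett}, so x IS a limit point.
  x = kilo: opens ∋ x are {kilo, lima, mike}, {juliett, kilo, lima, mike}, {india, juliett, kilo, lima, mike}; each meets A ∖ {kilo}, so x IS a limit point.
  x = lima: open {lima} ∋ x has {lima} ∩ (A ∖ {lima}) = ∅, so x is NOT a limit point.
  x = mike: opens ∋ x are {kilo, lima, mike}, {juliett, kilo, lima, mike}, {india, juliett, kilo, lima, mike}; each meets A ∖ {mike}, so x IS a limit point.
Collecting: A' = {india, juliett, kilo, mike}.


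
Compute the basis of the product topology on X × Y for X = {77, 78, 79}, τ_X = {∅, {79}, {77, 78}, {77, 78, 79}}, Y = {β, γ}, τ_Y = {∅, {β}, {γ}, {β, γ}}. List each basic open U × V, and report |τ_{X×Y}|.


Basis B = {∅ × ∅, {79} × {β}, {79} × {γ}, {77, 78} × {β}, {77, 78} × {γ}, {79} × {β, γ}, {77, 78, 79} × {β}, {77, 78, 79} × {γ}, {77, 78} × {β, γ}, {77, 78, 79} × {β, γ}}; |τ_{X×Y}| = 16.

Enumerate products U × V with U ∈ τ_X, V ∈ τ_Y (deduplicated):
  ∅ × ∅ = {} (∅)
  {79} × {β} = {(79,β)}
  {79} × {γ} = {(79,γ)}
  {77, 78} × {β} = {(77,β), (78,β)}
  {77, 78} × {γ} = {(77,γ), (78,γ)}
  {79} × {β, γ} = {(79,β), (79,γ)}
  {77, 78, 79} × {β} = {(77,β), (78,β), (79,β)}
  {77, 78, 79} × {γ} = {(77,γ), (78,γ), (79,γ)}
  {77, 78} × {β, γ} = {(77,β), (77,γ), (78,β), (78,γ)}
  {77, 78, 79} × {β, γ} = {(77,β), (77,γ), (78,β), (78,γ), (79,β), (79,γ)}
These 10 distinct sets form the basis B.
Close under arbitrary unions to get τ_{X×Y}; counting gives |τ_{X×Y}| = 16.


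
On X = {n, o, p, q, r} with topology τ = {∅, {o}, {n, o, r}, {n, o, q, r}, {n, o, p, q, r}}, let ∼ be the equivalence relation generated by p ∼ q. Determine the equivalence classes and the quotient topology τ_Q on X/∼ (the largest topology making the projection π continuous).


X/∼ = {[n], [o], [p=q], [r]}; |τ_Q| = 4.

Equivalence classes: [n], [o], [p=q], [r].
Quotient map π: X → X/∼ sends n ↦ [n], o ↦ [o], p ↦ [p=q], q ↦ [p=q], r ↦ [r].
For each subset V ⊆ X/∼, compute π^{-1}(V) ⊆ X and check whether π^{-1}(V) ∈ τ. V is open in τ_Q iff π^{-1}(V) ∈ τ.
  V = {}: π^{-1}(V) = ∅ ∈ τ ✓.
  V = {[n]}: π^{-1}(V) = {n} ∉ τ ✗.
  V = {[o]}: π^{-1}(V) = {o} ∈ τ ✓.
  V = {[n], [o]}: π^{-1}(V) = {n, o} ∉ τ ✗.
  V = {[p=q]}: π^{-1}(V) = {p, q} ∉ τ ✗.
  V = {[n], [p=q]}: π^{-1}(V) = {n, p, q} ∉ τ ✗.
  V = {[o], [p=q]}: π^{-1}(V) = {o, p, q} ∉ τ ✗.
  V = {[n], [o], [p=q]}: π^{-1}(V) = {n, o, p, q} ∉ τ ✗.
  V = {[r]}: π^{-1}(V) = {r} ∉ τ ✗.
  V = {[n], [r]}: π^{-1}(V) = {n, r} ∉ τ ✗.
  V = {[o], [r]}: π^{-1}(V) = {o, r} ∉ τ ✗.
  V = {[n], [o], [r]}: π^{-1}(V) = {n, o, r} ∈ τ ✓.
  V = {[p=q], [r]}: π^{-1}(V) = {p, q, r} ∉ τ ✗.
  V = {[n], [p=q], [r]}: π^{-1}(V) = {n, p, q, r} ∉ τ ✗.
  V = {[o], [p=q], [r]}: π^{-1}(V) = {o, p, q, r} ∉ τ ✗.
  V = {[n], [o], [p=q], [r]}: π^{-1}(V) = {n, o, p, q, r} ∈ τ ✓.
Open sets in the quotient: τ_Q = {{}, {[o]}, {[n], [o], [r]}, {[n], [o], [p=q], [r]}} (4 elements).


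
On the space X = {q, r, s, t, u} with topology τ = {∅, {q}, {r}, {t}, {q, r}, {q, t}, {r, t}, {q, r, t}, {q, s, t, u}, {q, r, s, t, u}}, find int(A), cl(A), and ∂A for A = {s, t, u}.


int(A) = {t}, cl(A) = {s, t, u}, ∂A = {s, u}.

Closed sets in (X, τ) are complements of opens:
  closed(X, τ) = {∅, {r}, {s, u}, {q, s, u}, {r, s, u}, {s, t, u}, {q, r, s, u}, {q, s, t, u}, {r, s, t, u}, {q, r, s, t, u}}.
int(A) = ⋃ {U ∈ τ : U ⊆ A}. Opens contained in A: ∅, {t}.
Taking the union of these: int(A) = {t}.
cl(A) = ⋂ {C closed : A ⊆ C}. Closed sets containing A: {s, t, u}, {q, s, t, u}, {r, s, t, u}, {q, r, s, t, u}.
Intersecting these: cl(A) = {s, t, u}.
∂A = cl(A) ∖ int(A) = {s, t, u} ∖ {t} = {s, u}.


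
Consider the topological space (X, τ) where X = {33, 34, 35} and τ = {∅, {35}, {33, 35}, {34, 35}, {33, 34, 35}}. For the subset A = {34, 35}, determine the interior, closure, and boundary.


int(A) = {34, 35}, cl(A) = {33, 34, 35}, ∂A = {33}.

Closed sets in (X, τ) are complements of opens:
  closed(X, τ) = {∅, {33}, {34}, {33, 34}, {33, 34, 35}}.
int(A) = ⋃ {U ∈ τ : U ⊆ A}. Opens contained in A: ∅, {35}, {34, 35}.
Taking the union of these: int(A) = {34, 35}.
cl(A) = ⋂ {C closed : A ⊆ C}. Closed sets containing A: {33, 34, 35}.
Intersecting these: cl(A) = {33, 34, 35}.
∂A = cl(A) ∖ int(A) = {33, 34, 35} ∖ {34, 35} = {33}.


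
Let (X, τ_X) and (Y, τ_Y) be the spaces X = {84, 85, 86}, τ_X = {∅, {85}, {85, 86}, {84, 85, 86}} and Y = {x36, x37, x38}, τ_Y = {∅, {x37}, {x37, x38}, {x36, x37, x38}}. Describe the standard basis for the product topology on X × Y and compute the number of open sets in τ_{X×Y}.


Basis B = {∅ × ∅, {85} × {x37}, {85} × {x37, x38}, {85, 86} × {x37}, {84, 85, 86} × {x37}, {85} × {x36, x37, x38}, {85, 86} × {x37, x38}, {84, 85, 86} × {x37, x38}, {85, 86} × {x36, x37, x38}, {84, 85, 86} × {x36, x37, x38}}; |τ_{X×Y}| = 20.

Enumerate products U × V with U ∈ τ_X, V ∈ τ_Y (deduplicated):
  ∅ × ∅ = {} (∅)
  {85} × {x37} = {(85,x37)}
  {85} × {x37, x38} = {(85,x37), (85,x38)}
  {85, 86} × {x37} = {(85,x37), (86,x37)}
  {84, 85, 86} × {x37} = {(84,x37), (85,x37), (86,x37)}
  {85} × {x36, x37, x38} = {(85,x36), (85,x37), (85,x38)}
  {85, 86} × {x37, x38} = {(85,x37), (85,x38), (86,x37), (86,x38)}
  {84, 85, 86} × {x37, x38} = {(84,x37), (84,x38), (85,x37), (85,x38), (86,x37), (86,x38)}
  {85, 86} × {x36, x37, x38} = {(85,x36), (85,x37), (85,x38), (86,x36), (86,x37), (86,x38)}
  {84, 85, 86} × {x36, x37, x38} = {(84,x36), (84,x37), (84,x38), (85,x36), (85,x37), (85,x38), (86,x36), (86,x37), (86,x38)}
These 10 distinct sets form the basis B.
Close under arbitrary unions to get τ_{X×Y}; counting gives |τ_{X×Y}| = 20.


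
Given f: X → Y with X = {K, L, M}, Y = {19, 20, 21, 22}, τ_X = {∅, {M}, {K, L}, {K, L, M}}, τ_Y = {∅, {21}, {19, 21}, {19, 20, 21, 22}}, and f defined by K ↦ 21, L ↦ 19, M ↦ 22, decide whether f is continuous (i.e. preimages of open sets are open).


f is NOT continuous.

Compute f^{-1}(U) for each U ∈ τ_Y:
  U = ∅: f^{-1}(U) = ∅ ∈ τ_X ✓.
  U = {21}: f^{-1}(U) = {K} ∉ τ_X ✗.
  U = {19, 21}: f^{-1}(U) = {K, L} ∈ τ_X ✓.
  U = {19, 20, 21, 22}: f^{-1}(U) = {K, L, M} ∈ τ_X ✓.
Found U = {21} with f^{-1}(U) = {K} not in τ_X. Therefore f is NOT continuous.


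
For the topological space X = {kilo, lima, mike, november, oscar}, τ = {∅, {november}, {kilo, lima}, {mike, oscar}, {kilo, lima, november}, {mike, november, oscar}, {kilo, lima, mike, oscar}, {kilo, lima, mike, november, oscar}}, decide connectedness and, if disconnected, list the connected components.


(X, τ) is disconnected; components = [{november}, {kilo, lima}, {mike, oscar}].

Find clopen sets (U ∈ τ with X ∖ U ∈ τ):
  U = ∅, X ∖ U = {kilo, lima, mike, november, oscar} — both open, so U is clopen.
  U = {november}, X ∖ U = {kilo, lima, mike, oscar} — both open, so U is clopen.
  U = {kilo, lima}, X ∖ U = {mike, november, oscar} — both open, so U is clopen.
  U = {mike, oscar}, X ∖ U = {kilo, lima, november} — both open, so U is clopen.
  U = {kilo, lima, november}, X ∖ U = {mike, oscar} — both open, so U is clopen.
  U = {mike, november, oscar}, X ∖ U = {kilo, lima} — both open, so U is clopen.
  U = {kilo, lima, mike, oscar}, X ∖ U = {november} — both open, so U is clopen.
  U = {kilo, lima, mike, november, oscar}, X ∖ U = ∅ — both open, so U is clopen.
Nontrivial clopen(s) exist: e.g. {kilo, lima, november}. So (X, τ) is disconnected.
Compute connected components by grouping points that agree on all clopens:
  component: {november}
  component: {kilo, lima}
  component: {mike, oscar}


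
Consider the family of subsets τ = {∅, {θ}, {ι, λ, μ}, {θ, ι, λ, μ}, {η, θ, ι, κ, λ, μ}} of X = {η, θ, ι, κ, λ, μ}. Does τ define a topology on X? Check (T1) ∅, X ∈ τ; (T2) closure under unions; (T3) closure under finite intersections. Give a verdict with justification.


τ IS a topology on X.

Axiom (T1): ∅ ∈ τ? Yes; X ∈ τ? Yes.
Axiom (T2/T3): check pairwise unions and intersections of members of τ.
All pairwise intersections and unions checked — each lies in τ. Therefore τ satisfies (T1), (T2), (T3): it IS a topology on X.


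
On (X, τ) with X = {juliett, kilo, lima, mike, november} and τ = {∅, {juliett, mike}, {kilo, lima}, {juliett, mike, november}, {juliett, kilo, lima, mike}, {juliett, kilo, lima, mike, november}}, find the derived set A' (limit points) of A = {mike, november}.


A' = {juliett, november}

For each x ∈ X, list the open sets U ∈ τ with x ∈ U, then check whether U ∩ (A ∖ {x}) ≠ ∅ for every such U.
  x = juliett: opens ∋ x are {juliett, mike}, {juliett, mike, november}, {juliett, kilo, lima, mike}, {juliett, kilo, lima, mike, november}; each meets A ∖ {juliett}, so x IS a limit point.
  x = kilo: open {kilo, lima} ∋ x has {kilo, lima} ∩ (A ∖ {kilo}) = ∅, so x is NOT a limit point.
  x = lima: open {kilo, lima} ∋ x has {kilo, lima} ∩ (A ∖ {lima}) = ∅, so x is NOT a limit point.
  x = mike: open {juliett, mike} ∋ x has {juliett, mike} ∩ (A ∖ {mike}) = ∅, so x is NOT a limit point.
  x = november: opens ∋ x are {juliett, mike, november}, {juliett, kilo, lima, mike, november}; each meets A ∖ {november}, so x IS a limit point.
Collecting: A' = {juliett, november}.


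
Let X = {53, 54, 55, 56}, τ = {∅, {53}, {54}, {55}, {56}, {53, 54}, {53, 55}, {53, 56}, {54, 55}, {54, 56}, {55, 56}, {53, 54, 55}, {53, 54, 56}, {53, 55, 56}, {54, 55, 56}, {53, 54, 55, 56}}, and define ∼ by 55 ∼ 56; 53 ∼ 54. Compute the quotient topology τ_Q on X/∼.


X/∼ = {[53=54], [55=56]}; |τ_Q| = 4.

Equivalence classes: [53=54], [55=56].
Quotient map π: X → X/∼ sends 53 ↦ [53=54], 54 ↦ [53=54], 55 ↦ [55=56], 56 ↦ [55=56].
For each subset V ⊆ X/∼, compute π^{-1}(V) ⊆ X and check whether π^{-1}(V) ∈ τ. V is open in τ_Q iff π^{-1}(V) ∈ τ.
  V = {}: π^{-1}(V) = ∅ ∈ τ ✓.
  V = {[53=54]}: π^{-1}(V) = {53, 54} ∈ τ ✓.
  V = {[55=56]}: π^{-1}(V) = {55, 56} ∈ τ ✓.
  V = {[53=54], [55=56]}: π^{-1}(V) = {53, 54, 55, 56} ∈ τ ✓.
Open sets in the quotient: τ_Q = {{}, {[53=54]}, {[55=56]}, {[53=54], [55=56]}} (4 elements).


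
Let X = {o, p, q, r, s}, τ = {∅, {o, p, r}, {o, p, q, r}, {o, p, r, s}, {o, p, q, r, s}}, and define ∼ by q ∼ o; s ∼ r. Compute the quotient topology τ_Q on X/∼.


X/∼ = {[o=q], [p], [r=s]}; |τ_Q| = 2.

Equivalence classes: [o=q], [p], [r=s].
Quotient map π: X → X/∼ sends o ↦ [o=q], p ↦ [p], q ↦ [o=q], r ↦ [r=s], s ↦ [r=s].
For each subset V ⊆ X/∼, compute π^{-1}(V) ⊆ X and check whether π^{-1}(V) ∈ τ. V is open in τ_Q iff π^{-1}(V) ∈ τ.
  V = {}: π^{-1}(V) = ∅ ∈ τ ✓.
  V = {[o=q]}: π^{-1}(V) = {o, q} ∉ τ ✗.
  V = {[p]}: π^{-1}(V) = {p} ∉ τ ✗.
  V = {[o=q], [p]}: π^{-1}(V) = {o, p, q} ∉ τ ✗.
  V = {[r=s]}: π^{-1}(V) = {r, s} ∉ τ ✗.
  V = {[o=q], [r=s]}: π^{-1}(V) = {o, q, r, s} ∉ τ ✗.
  V = {[p], [r=s]}: π^{-1}(V) = {p, r, s} ∉ τ ✗.
  V = {[o=q], [p], [r=s]}: π^{-1}(V) = {o, p, q, r, s} ∈ τ ✓.
Open sets in the quotient: τ_Q = {{}, {[o=q], [p], [r=s]}} (2 elements).


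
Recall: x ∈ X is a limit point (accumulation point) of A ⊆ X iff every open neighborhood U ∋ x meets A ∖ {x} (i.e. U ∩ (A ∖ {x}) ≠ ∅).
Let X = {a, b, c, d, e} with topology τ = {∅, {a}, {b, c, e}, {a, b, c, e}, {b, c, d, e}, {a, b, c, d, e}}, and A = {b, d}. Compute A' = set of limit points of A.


A' = {c, d, e}

For each x ∈ X, list the open sets U ∈ τ with x ∈ U, then check whether U ∩ (A ∖ {x}) ≠ ∅ for every such U.
  x = a: open {a} ∋ x has {a} ∩ (A ∖ {a}) = ∅, so x is NOT a limit point.
  x = b: open {b, c, e} ∋ x has {b, c, e} ∩ (A ∖ {b}) = ∅, so x is NOT a limit point.
  x = c: opens ∋ x are {b, c, e}, {a, b, c, e}, {b, c, d, e}, {a, b, c, d, e}; each meets A ∖ {c}, so x IS a limit point.
  x = d: opens ∋ x are {b, c, d, e}, {a, b, c, d, e}; each meets A ∖ {d}, so x IS a limit point.
  x = e: opens ∋ x are {b, c, e}, {a, b, c, e}, {b, c, d, e}, {a, b, c, d, e}; each meets A ∖ {e}, so x IS a limit point.
Collecting: A' = {c, d, e}.


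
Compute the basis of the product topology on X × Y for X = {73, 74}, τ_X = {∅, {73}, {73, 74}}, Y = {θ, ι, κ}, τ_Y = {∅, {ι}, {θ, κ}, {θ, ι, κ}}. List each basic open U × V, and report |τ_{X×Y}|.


Basis B = {∅ × ∅, {73} × {ι}, {73} × {θ, κ}, {73, 74} × {ι}, {73} × {θ, ι, κ}, {73, 74} × {θ, κ}, {73, 74} × {θ, ι, κ}}; |τ_{X×Y}| = 9.

Enumerate products U × V with U ∈ τ_X, V ∈ τ_Y (deduplicated):
  ∅ × ∅ = {} (∅)
  {73} × {ι} = {(73,ι)}
  {73} × {θ, κ} = {(73,θ), (73,κ)}
  {73, 74} × {ι} = {(73,ι), (74,ι)}
  {73} × {θ, ι, κ} = {(73,θ), (73,ι), (73,κ)}
  {73, 74} × {θ, κ} = {(73,θ), (73,κ), (74,θ), (74,κ)}
  {73, 74} × {θ, ι, κ} = {(73,θ), (73,ι), (73,κ), (74,θ), (74,ι), (74,κ)}
These 7 distinct sets form the basis B.
Close under arbitrary unions to get τ_{X×Y}; counting gives |τ_{X×Y}| = 9.


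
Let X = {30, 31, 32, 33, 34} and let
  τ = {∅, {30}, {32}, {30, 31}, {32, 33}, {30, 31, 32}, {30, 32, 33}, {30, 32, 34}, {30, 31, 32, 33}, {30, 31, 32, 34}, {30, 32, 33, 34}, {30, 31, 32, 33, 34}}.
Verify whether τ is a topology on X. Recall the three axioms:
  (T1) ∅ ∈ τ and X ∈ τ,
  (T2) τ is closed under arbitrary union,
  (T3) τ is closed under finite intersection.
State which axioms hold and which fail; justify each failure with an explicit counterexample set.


τ is NOT a topology on X.

Axiom (T1): ∅ ∈ τ? Yes; X ∈ τ? Yes.
Axiom (T2/T3): check pairwise unions and intersections of members of τ.
Counterexample for (T2): {30} ∪ {32} = {30, 32} ∉ τ. Therefore τ is NOT a topology.


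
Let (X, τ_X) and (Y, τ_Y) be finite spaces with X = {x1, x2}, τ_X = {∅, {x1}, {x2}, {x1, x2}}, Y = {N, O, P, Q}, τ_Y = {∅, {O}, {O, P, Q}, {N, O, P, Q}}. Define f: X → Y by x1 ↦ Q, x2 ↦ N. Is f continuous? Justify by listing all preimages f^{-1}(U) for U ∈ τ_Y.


f IS continuous.

Compute f^{-1}(U) for each U ∈ τ_Y:
  U = ∅: f^{-1}(U) = ∅ ∈ τ_X ✓.
  U = {O}: f^{-1}(U) = ∅ ∈ τ_X ✓.
  U = {O, P, Q}: f^{-1}(U) = {x1} ∈ τ_X ✓.
  U = {N, O, P, Q}: f^{-1}(U) = {x1, x2} ∈ τ_X ✓.
Every preimage lies in τ_X, so f IS continuous.


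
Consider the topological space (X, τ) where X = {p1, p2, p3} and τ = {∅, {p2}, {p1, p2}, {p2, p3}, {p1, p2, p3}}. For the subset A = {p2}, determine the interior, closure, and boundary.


int(A) = {p2}, cl(A) = {p1, p2, p3}, ∂A = {p1, p3}.

Closed sets in (X, τ) are complements of opens:
  closed(X, τ) = {∅, {p1}, {p3}, {p1, p3}, {p1, p2, p3}}.
int(A) = ⋃ {U ∈ τ : U ⊆ A}. Opens contained in A: ∅, {p2}.
Taking the union of these: int(A) = {p2}.
cl(A) = ⋂ {C closed : A ⊆ C}. Closed sets containing A: {p1, p2, p3}.
Intersecting these: cl(A) = {p1, p2, p3}.
∂A = cl(A) ∖ int(A) = {p1, p2, p3} ∖ {p2} = {p1, p3}.


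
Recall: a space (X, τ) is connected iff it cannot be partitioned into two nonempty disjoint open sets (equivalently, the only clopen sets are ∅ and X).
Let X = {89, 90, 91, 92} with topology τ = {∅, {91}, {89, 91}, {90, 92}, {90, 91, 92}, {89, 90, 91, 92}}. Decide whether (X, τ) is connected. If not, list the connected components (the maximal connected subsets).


(X, τ) is disconnected; components = [{89, 91}, {90, 92}].

Find clopen sets (U ∈ τ with X ∖ U ∈ τ):
  U = ∅, X ∖ U = {89, 90, 91, 92} — both open, so U is clopen.
  U = {89, 91}, X ∖ U = {90, 92} — both open, so U is clopen.
  U = {90, 92}, X ∖ U = {89, 91} — both open, so U is clopen.
  U = {89, 90, 91, 92}, X ∖ U = ∅ — both open, so U is clopen.
Nontrivial clopen(s) exist: e.g. {89, 91}. So (X, τ) is disconnected.
Compute connected components by grouping points that agree on all clopens:
  component: {89, 91}
  component: {90, 92}


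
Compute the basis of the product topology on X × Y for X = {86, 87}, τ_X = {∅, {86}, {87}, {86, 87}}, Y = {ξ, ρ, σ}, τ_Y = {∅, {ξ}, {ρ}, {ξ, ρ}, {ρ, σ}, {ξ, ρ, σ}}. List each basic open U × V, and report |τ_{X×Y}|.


Basis B = {∅ × ∅, {86} × {ξ}, {86} × {ρ}, {87} × {ξ}, {87} × {ρ}, {86} × {ξ, ρ}, {86, 87} × {ξ}, {86} × {ρ, σ}, {86, 87} × {ρ}, {87} × {ξ, ρ}, {87} × {ρ, σ}, {86} × {ξ, ρ, σ}, {87} × {ξ, ρ, σ}, {86, 87} × {ξ, ρ}, {86, 87} × {ρ, σ}, {86, 87} × {ξ, ρ, σ}}; |τ_{X×Y}| = 36.

Enumerate products U × V with U ∈ τ_X, V ∈ τ_Y (deduplicated):
  ∅ × ∅ = {} (∅)
  {86} × {ξ} = {(86,ξ)}
  {86} × {ρ} = {(86,ρ)}
  {87} × {ξ} = {(87,ξ)}
  {87} × {ρ} = {(87,ρ)}
  {86} × {ξ, ρ} = {(86,ξ), (86,ρ)}
  {86, 87} × {ξ} = {(86,ξ), (87,ξ)}
  {86} × {ρ, σ} = {(86,ρ), (86,σ)}
  {86, 87} × {ρ} = {(86,ρ), (87,ρ)}
  {87} × {ξ, ρ} = {(87,ξ), (87,ρ)}
  {87} × {ρ, σ} = {(87,ρ), (87,σ)}
  {86} × {ξ, ρ, σ} = {(86,ξ), (86,ρ), (86,σ)}
  {87} × {ξ, ρ, σ} = {(87,ξ), (87,ρ), (87,σ)}
  {86, 87} × {ξ, ρ} = {(86,ξ), (86,ρ), (87,ξ), (87,ρ)}
  {86, 87} × {ρ, σ} = {(86,ρ), (86,σ), (87,ρ), (87,σ)}
  {86, 87} × {ξ, ρ, σ} = {(86,ξ), (86,ρ), (86,σ), (87,ξ), (87,ρ), (87,σ)}
These 16 distinct sets form the basis B.
Close under arbitrary unions to get τ_{X×Y}; counting gives |τ_{X×Y}| = 36.


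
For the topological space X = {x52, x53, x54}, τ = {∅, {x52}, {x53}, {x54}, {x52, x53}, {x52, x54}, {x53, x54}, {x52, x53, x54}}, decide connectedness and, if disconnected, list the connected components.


(X, τ) is disconnected; components = [{x52}, {x53}, {x54}].

Find clopen sets (U ∈ τ with X ∖ U ∈ τ):
  U = ∅, X ∖ U = {x52, x53, x54} — both open, so U is clopen.
  U = {x52}, X ∖ U = {x53, x54} — both open, so U is clopen.
  U = {x53}, X ∖ U = {x52, x54} — both open, so U is clopen.
  U = {x54}, X ∖ U = {x52, x53} — both open, so U is clopen.
  U = {x52, x53}, X ∖ U = {x54} — both open, so U is clopen.
  U = {x52, x54}, X ∖ U = {x53} — both open, so U is clopen.
  U = {x53, x54}, X ∖ U = {x52} — both open, so U is clopen.
  U = {x52, x53, x54}, X ∖ U = ∅ — both open, so U is clopen.
Nontrivial clopen(s) exist: e.g. {x53}. So (X, τ) is disconnected.
Compute connected components by grouping points that agree on all clopens:
  component: {x52}
  component: {x53}
  component: {x54}


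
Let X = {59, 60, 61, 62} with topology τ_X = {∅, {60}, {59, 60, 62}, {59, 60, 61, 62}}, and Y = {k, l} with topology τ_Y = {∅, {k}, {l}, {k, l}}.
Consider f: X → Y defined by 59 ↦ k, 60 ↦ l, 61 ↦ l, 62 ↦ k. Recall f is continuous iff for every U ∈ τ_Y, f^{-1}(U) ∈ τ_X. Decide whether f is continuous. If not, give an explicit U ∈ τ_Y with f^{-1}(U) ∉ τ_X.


f is NOT continuous.

Compute f^{-1}(U) for each U ∈ τ_Y:
  U = ∅: f^{-1}(U) = ∅ ∈ τ_X ✓.
  U = {k}: f^{-1}(U) = {59, 62} ∉ τ_X ✗.
  U = {l}: f^{-1}(U) = {60, 61} ∉ τ_X ✗.
  U = {k, l}: f^{-1}(U) = {59, 60, 61, 62} ∈ τ_X ✓.
Found U = {k} with f^{-1}(U) = {59, 62} not in τ_X. Therefore f is NOT continuous.


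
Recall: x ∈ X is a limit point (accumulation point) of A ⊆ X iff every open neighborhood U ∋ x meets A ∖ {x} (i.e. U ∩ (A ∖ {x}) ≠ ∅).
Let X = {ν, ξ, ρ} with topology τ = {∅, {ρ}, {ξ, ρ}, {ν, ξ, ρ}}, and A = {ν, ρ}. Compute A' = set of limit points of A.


A' = {ν, ξ}

For each x ∈ X, list the open sets U ∈ τ with x ∈ U, then check whether U ∩ (A ∖ {x}) ≠ ∅ for every such U.
  x = ν: opens ∋ x are {ν, ξ, ρ}; each meets A ∖ {ν}, so x IS a limit point.
  x = ξ: opens ∋ x are {ξ, ρ}, {ν, ξ, ρ}; each meets A ∖ {ξ}, so x IS a limit point.
  x = ρ: open {ρ} ∋ x has {ρ} ∩ (A ∖ {ρ}) = ∅, so x is NOT a limit point.
Collecting: A' = {ν, ξ}.


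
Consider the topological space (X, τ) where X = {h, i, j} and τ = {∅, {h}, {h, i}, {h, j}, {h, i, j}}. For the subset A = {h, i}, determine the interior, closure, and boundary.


int(A) = {h, i}, cl(A) = {h, i, j}, ∂A = {j}.

Closed sets in (X, τ) are complements of opens:
  closed(X, τ) = {∅, {i}, {j}, {i, j}, {h, i, j}}.
int(A) = ⋃ {U ∈ τ : U ⊆ A}. Opens contained in A: ∅, {h}, {h, i}.
Taking the union of these: int(A) = {h, i}.
cl(A) = ⋂ {C closed : A ⊆ C}. Closed sets containing A: {h, i, j}.
Intersecting these: cl(A) = {h, i, j}.
∂A = cl(A) ∖ int(A) = {h, i, j} ∖ {h, i} = {j}.


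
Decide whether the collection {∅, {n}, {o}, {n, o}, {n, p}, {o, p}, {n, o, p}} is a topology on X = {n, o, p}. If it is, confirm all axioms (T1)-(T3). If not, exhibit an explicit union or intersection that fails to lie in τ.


τ is NOT a topology on X.

Axiom (T1): ∅ ∈ τ? Yes; X ∈ τ? Yes.
Axiom (T2/T3): check pairwise unions and intersections of members of τ.
Counterexample for (T3): {n, p} ∩ {o, p} = {p} ∉ τ. Therefore τ is NOT a topology.


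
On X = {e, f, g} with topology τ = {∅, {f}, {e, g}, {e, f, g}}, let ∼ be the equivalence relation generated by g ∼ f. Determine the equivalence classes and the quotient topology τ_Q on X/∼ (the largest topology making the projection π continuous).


X/∼ = {[e], [f=g]}; |τ_Q| = 2.

Equivalence classes: [e], [f=g].
Quotient map π: X → X/∼ sends e ↦ [e], f ↦ [f=g], g ↦ [f=g].
For each subset V ⊆ X/∼, compute π^{-1}(V) ⊆ X and check whether π^{-1}(V) ∈ τ. V is open in τ_Q iff π^{-1}(V) ∈ τ.
  V = {}: π^{-1}(V) = ∅ ∈ τ ✓.
  V = {[e]}: π^{-1}(V) = {e} ∉ τ ✗.
  V = {[f=g]}: π^{-1}(V) = {f, g} ∉ τ ✗.
  V = {[e], [f=g]}: π^{-1}(V) = {e, f, g} ∈ τ ✓.
Open sets in the quotient: τ_Q = {{}, {[e], [f=g]}} (2 elements).


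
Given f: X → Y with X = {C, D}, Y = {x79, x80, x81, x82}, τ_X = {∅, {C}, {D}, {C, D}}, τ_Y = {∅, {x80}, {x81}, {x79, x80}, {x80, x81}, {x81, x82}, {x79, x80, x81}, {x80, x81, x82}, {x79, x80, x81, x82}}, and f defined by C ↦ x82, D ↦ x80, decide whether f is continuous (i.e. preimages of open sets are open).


f IS continuous.

Compute f^{-1}(U) for each U ∈ τ_Y:
  U = ∅: f^{-1}(U) = ∅ ∈ τ_X ✓.
  U = {x80}: f^{-1}(U) = {D} ∈ τ_X ✓.
  U = {x81}: f^{-1}(U) = ∅ ∈ τ_X ✓.
  U = {x79, x80}: f^{-1}(U) = {D} ∈ τ_X ✓.
  U = {x80, x81}: f^{-1}(U) = {D} ∈ τ_X ✓.
  U = {x81, x82}: f^{-1}(U) = {C} ∈ τ_X ✓.
  U = {x79, x80, x81}: f^{-1}(U) = {D} ∈ τ_X ✓.
  U = {x80, x81, x82}: f^{-1}(U) = {C, D} ∈ τ_X ✓.
  U = {x79, x80, x81, x82}: f^{-1}(U) = {C, D} ∈ τ_X ✓.
Every preimage lies in τ_X, so f IS continuous.


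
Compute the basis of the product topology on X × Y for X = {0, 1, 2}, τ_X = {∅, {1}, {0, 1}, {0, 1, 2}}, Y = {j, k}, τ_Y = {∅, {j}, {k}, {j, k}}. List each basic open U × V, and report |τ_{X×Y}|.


Basis B = {∅ × ∅, {1} × {j}, {1} × {k}, {0, 1} × {j}, {0, 1} × {k}, {1} × {j, k}, {0, 1, 2} × {j}, {0, 1, 2} × {k}, {0, 1} × {j, k}, {0, 1, 2} × {j, k}}; |τ_{X×Y}| = 16.

Enumerate products U × V with U ∈ τ_X, V ∈ τ_Y (deduplicated):
  ∅ × ∅ = {} (∅)
  {1} × {j} = {(1,j)}
  {1} × {k} = {(1,k)}
  {0, 1} × {j} = {(0,j), (1,j)}
  {0, 1} × {k} = {(0,k), (1,k)}
  {1} × {j, k} = {(1,j), (1,k)}
  {0, 1, 2} × {j} = {(0,j), (1,j), (2,j)}
  {0, 1, 2} × {k} = {(0,k), (1,k), (2,k)}
  {0, 1} × {j, k} = {(0,j), (0,k), (1,j), (1,k)}
  {0, 1, 2} × {j, k} = {(0,j), (0,k), (1,j), (1,k), (2,j), (2,k)}
These 10 distinct sets form the basis B.
Close under arbitrary unions to get τ_{X×Y}; counting gives |τ_{X×Y}| = 16.


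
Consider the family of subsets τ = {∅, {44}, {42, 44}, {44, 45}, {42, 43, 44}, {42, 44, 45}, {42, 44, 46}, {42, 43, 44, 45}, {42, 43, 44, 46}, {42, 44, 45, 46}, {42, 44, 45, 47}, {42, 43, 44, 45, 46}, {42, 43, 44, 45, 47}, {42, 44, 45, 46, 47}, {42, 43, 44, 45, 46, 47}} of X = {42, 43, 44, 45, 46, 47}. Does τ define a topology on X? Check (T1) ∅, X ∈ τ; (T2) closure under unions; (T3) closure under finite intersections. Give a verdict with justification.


τ IS a topology on X.

Axiom (T1): ∅ ∈ τ? Yes; X ∈ τ? Yes.
Axiom (T2/T3): check pairwise unions and intersections of members of τ.
All pairwise intersections and unions checked — each lies in τ. Therefore τ satisfies (T1), (T2), (T3): it IS a topology on X.


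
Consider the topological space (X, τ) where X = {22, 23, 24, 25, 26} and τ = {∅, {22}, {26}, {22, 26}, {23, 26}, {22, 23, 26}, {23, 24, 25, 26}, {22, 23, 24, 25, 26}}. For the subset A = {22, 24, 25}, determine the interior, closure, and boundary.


int(A) = {22}, cl(A) = {22, 24, 25}, ∂A = {24, 25}.

Closed sets in (X, τ) are complements of opens:
  closed(X, τ) = {∅, {22}, {24, 25}, {22, 24, 25}, {23, 24, 25}, {22, 23, 24, 25}, {23, 24, 25, 26}, {22, 23, 24, 25, 26}}.
int(A) = ⋃ {U ∈ τ : U ⊆ A}. Opens contained in A: ∅, {22}.
Taking the union of these: int(A) = {22}.
cl(A) = ⋂ {C closed : A ⊆ C}. Closed sets containing A: {22, 24, 25}, {22, 23, 24, 25}, {22, 23, 24, 25, 26}.
Intersecting these: cl(A) = {22, 24, 25}.
∂A = cl(A) ∖ int(A) = {22, 24, 25} ∖ {22} = {24, 25}.
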